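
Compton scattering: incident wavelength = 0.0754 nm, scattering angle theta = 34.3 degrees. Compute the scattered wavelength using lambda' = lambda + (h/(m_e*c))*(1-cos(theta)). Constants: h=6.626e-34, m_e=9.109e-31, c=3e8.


Compton wavelength: h/(m_e*c) = 2.4247e-12 m
d_lambda = 2.4247e-12 * (1 - cos(34.3 deg))
= 2.4247e-12 * 0.173902
= 4.2166e-13 m = 0.000422 nm
lambda' = 0.0754 + 0.000422
= 0.075822 nm

0.075822


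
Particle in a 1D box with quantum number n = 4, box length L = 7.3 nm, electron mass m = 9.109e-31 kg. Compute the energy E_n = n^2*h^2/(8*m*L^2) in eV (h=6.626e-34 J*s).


E = n^2 * h^2 / (8 * m * L^2)
= 4^2 * (6.626e-34)^2 / (8 * 9.109e-31 * (7.3e-9)^2)
= 16 * 4.3904e-67 / (8 * 9.109e-31 * 5.3290e-17)
= 1.8089e-20 J
= 0.1129 eV

0.1129


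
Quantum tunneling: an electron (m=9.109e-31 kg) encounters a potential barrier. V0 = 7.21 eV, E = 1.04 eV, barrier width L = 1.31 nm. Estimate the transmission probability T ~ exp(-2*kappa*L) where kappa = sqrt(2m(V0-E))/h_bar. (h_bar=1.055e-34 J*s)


V0 - E = 6.17 eV = 9.8843e-19 J
kappa = sqrt(2 * m * (V0-E)) / h_bar
= sqrt(2 * 9.109e-31 * 9.8843e-19) / 1.055e-34
= 1.2720e+10 /m
2*kappa*L = 2 * 1.2720e+10 * 1.31e-9
= 33.3252
T = exp(-33.3252) = 3.365434e-15

3.365434e-15


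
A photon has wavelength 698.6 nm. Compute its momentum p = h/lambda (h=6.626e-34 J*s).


p = h / lambda
= 6.626e-34 / (698.6e-9)
= 6.626e-34 / 6.9860e-07
= 9.4847e-28 kg*m/s

9.4847e-28


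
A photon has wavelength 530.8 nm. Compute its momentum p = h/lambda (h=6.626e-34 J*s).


p = h / lambda
= 6.626e-34 / (530.8e-9)
= 6.626e-34 / 5.3080e-07
= 1.2483e-27 kg*m/s

1.2483e-27


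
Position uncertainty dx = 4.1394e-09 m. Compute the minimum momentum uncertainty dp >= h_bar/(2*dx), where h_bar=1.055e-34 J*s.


dp = h_bar / (2 * dx)
= 1.055e-34 / (2 * 4.1394e-09)
= 1.055e-34 / 8.2788e-09
= 1.2743e-26 kg*m/s

1.2743e-26


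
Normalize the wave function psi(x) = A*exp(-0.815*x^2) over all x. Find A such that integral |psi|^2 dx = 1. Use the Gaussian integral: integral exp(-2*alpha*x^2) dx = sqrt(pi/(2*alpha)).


integral |psi|^2 dx = A^2 * sqrt(pi/(2*alpha)) = 1
A^2 = sqrt(2*alpha/pi)
= sqrt(2 * 0.815 / pi)
= 0.720309
A = sqrt(0.720309)
= 0.8487

0.8487


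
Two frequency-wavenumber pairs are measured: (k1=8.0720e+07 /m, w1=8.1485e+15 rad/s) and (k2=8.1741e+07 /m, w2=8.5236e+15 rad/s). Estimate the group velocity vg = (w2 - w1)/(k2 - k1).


vg = (w2 - w1) / (k2 - k1)
= (8.5236e+15 - 8.1485e+15) / (8.1741e+07 - 8.0720e+07)
= 3.7510e+14 / 1.0210e+06
= 3.6738e+08 m/s

3.6738e+08


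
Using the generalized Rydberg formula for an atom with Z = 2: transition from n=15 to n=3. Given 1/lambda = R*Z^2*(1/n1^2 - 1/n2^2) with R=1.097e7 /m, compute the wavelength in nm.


1/lambda = R * Z^2 * (1/n1^2 - 1/n2^2)
= 1.097e7 * 2^2 * (1/3^2 - 1/15^2)
= 1.097e7 * 4 * (0.111111 - 0.004444)
= 4.6805e+06 /m
lambda = 1 / 4.6805e+06
= 213.6509 nm

213.6509


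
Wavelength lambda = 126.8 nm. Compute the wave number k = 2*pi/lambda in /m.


k = 2 * pi / lambda
= 6.2832 / (126.8e-9)
= 6.2832 / 1.2680e-07
= 4.9552e+07 /m

4.9552e+07


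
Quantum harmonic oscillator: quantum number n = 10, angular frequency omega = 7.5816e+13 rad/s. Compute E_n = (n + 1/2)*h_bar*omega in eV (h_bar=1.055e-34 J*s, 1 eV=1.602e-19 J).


E = (n + 1/2) * h_bar * omega
= (10 + 0.5) * 1.055e-34 * 7.5816e+13
= 10.5 * 7.9986e-21
= 8.3985e-20 J
= 0.5243 eV

0.5243


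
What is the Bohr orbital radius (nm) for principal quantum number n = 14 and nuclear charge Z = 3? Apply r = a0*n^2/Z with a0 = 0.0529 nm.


r = a0 * n^2 / Z
= 0.0529 * 14^2 / 3
= 0.0529 * 196 / 3
= 3.4561 nm

3.4561


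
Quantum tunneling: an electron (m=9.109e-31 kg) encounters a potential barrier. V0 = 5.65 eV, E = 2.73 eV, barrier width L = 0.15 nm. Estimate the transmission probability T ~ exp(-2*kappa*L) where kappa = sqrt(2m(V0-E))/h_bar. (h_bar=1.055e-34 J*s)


V0 - E = 2.92 eV = 4.6778e-19 J
kappa = sqrt(2 * m * (V0-E)) / h_bar
= sqrt(2 * 9.109e-31 * 4.6778e-19) / 1.055e-34
= 8.7503e+09 /m
2*kappa*L = 2 * 8.7503e+09 * 0.15e-9
= 2.6251
T = exp(-2.6251) = 7.243428e-02

7.243428e-02


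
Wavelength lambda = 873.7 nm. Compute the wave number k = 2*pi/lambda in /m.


k = 2 * pi / lambda
= 6.2832 / (873.7e-9)
= 6.2832 / 8.7370e-07
= 7.1915e+06 /m

7.1915e+06


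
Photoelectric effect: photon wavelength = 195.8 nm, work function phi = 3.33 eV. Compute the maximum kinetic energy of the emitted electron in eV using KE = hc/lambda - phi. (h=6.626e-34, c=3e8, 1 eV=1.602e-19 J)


E_photon = hc / lambda
= (6.626e-34)(3e8) / (195.8e-9)
= 1.0152e-18 J
= 6.3372 eV
KE = E_photon - phi
= 6.3372 - 3.33
= 3.0072 eV

3.0072


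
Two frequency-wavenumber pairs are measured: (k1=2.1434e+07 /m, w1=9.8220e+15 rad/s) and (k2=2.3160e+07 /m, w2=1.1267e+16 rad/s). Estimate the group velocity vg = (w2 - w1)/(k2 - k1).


vg = (w2 - w1) / (k2 - k1)
= (1.1267e+16 - 9.8220e+15) / (2.3160e+07 - 2.1434e+07)
= 1.4450e+15 / 1.7260e+06
= 8.3720e+08 m/s

8.3720e+08


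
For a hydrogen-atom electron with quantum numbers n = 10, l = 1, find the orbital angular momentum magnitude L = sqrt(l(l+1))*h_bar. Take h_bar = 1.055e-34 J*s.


L = sqrt(l*(l+1)) * h_bar
= sqrt(1 * 2) * 1.055e-34
= sqrt(2) * 1.055e-34
= 1.4142 * 1.055e-34
= 1.4920e-34 J*s

1.4920e-34


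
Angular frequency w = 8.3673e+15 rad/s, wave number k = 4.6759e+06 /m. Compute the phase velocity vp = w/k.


vp = w / k
= 8.3673e+15 / 4.6759e+06
= 1.7895e+09 m/s

1.7895e+09


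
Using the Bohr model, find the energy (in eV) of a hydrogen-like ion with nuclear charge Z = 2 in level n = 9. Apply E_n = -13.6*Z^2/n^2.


E_n = -13.6 * Z^2 / n^2
= -13.6 * 2^2 / 9^2
= -13.6 * 4 / 81
= -0.6716 eV

-0.6716


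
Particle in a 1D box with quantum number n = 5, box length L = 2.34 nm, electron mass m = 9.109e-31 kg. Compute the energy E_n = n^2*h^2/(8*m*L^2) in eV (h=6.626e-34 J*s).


E = n^2 * h^2 / (8 * m * L^2)
= 5^2 * (6.626e-34)^2 / (8 * 9.109e-31 * (2.34e-9)^2)
= 25 * 4.3904e-67 / (8 * 9.109e-31 * 5.4756e-18)
= 2.7507e-19 J
= 1.7171 eV

1.7171


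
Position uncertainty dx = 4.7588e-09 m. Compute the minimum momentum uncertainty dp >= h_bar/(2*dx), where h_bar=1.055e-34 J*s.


dp = h_bar / (2 * dx)
= 1.055e-34 / (2 * 4.7588e-09)
= 1.055e-34 / 9.5176e-09
= 1.1085e-26 kg*m/s

1.1085e-26


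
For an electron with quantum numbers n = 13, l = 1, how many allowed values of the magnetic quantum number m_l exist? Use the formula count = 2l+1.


m_l ranges from -l to +l in integer steps
So m_l goes from -1 to +1
Count = 2l + 1 = 2*1 + 1
= 3

3


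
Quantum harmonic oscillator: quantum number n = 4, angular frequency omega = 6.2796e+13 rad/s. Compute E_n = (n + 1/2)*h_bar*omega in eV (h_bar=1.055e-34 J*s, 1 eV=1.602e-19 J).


E = (n + 1/2) * h_bar * omega
= (4 + 0.5) * 1.055e-34 * 6.2796e+13
= 4.5 * 6.6250e-21
= 2.9812e-20 J
= 0.1861 eV

0.1861


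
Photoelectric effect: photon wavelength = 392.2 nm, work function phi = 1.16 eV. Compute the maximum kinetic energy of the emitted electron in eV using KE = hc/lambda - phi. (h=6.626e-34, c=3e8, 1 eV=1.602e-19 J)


E_photon = hc / lambda
= (6.626e-34)(3e8) / (392.2e-9)
= 5.0683e-19 J
= 3.1638 eV
KE = E_photon - phi
= 3.1638 - 1.16
= 2.0038 eV

2.0038


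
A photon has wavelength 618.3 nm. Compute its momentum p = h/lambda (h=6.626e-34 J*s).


p = h / lambda
= 6.626e-34 / (618.3e-9)
= 6.626e-34 / 6.1830e-07
= 1.0716e-27 kg*m/s

1.0716e-27


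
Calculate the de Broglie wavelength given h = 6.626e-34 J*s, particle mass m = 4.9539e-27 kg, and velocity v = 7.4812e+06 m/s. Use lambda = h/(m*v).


lambda = h / (m * v)
= 6.626e-34 / (4.9539e-27 * 7.4812e+06)
= 6.626e-34 / 3.7061e-20
= 1.7879e-14 m

1.7879e-14


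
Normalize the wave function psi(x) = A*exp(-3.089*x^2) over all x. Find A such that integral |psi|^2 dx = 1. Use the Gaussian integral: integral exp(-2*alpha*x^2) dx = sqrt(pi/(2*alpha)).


integral |psi|^2 dx = A^2 * sqrt(pi/(2*alpha)) = 1
A^2 = sqrt(2*alpha/pi)
= sqrt(2 * 3.089 / pi)
= 1.402326
A = sqrt(1.402326)
= 1.1842

1.1842


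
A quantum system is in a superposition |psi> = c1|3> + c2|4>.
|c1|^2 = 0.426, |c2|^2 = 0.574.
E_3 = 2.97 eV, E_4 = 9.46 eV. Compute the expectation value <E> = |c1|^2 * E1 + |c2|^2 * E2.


<E> = |c1|^2 * E1 + |c2|^2 * E2
= 0.426 * 2.97 + 0.574 * 9.46
= 1.2652 + 5.43
= 6.6953 eV

6.6953


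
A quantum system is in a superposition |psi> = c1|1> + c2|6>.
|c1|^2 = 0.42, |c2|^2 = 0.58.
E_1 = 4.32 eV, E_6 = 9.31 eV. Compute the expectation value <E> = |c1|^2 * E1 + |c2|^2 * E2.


<E> = |c1|^2 * E1 + |c2|^2 * E2
= 0.42 * 4.32 + 0.58 * 9.31
= 1.8144 + 5.3998
= 7.2142 eV

7.2142


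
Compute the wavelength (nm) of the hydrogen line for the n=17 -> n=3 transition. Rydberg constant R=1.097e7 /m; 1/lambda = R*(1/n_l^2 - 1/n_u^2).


1/lambda = R * (1/n_l^2 - 1/n_u^2)
= 1.097e7 * (1/3^2 - 1/17^2)
= 1.097e7 * (0.111111 - 0.00346)
= 1.097e7 * 0.107651
= 1.1809e+06 /m
lambda = 1 / 1.1809e+06 = 846.7899 nm

846.7899


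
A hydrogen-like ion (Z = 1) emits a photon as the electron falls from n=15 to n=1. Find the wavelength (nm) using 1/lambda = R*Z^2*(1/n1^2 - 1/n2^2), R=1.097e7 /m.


1/lambda = R * Z^2 * (1/n1^2 - 1/n2^2)
= 1.097e7 * 1^2 * (1/1^2 - 1/15^2)
= 1.097e7 * 1 * (1.0 - 0.004444)
= 1.0921e+07 /m
lambda = 1 / 1.0921e+07
= 91.5647 nm

91.5647


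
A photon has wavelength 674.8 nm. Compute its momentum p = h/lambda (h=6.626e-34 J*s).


p = h / lambda
= 6.626e-34 / (674.8e-9)
= 6.626e-34 / 6.7480e-07
= 9.8192e-28 kg*m/s

9.8192e-28


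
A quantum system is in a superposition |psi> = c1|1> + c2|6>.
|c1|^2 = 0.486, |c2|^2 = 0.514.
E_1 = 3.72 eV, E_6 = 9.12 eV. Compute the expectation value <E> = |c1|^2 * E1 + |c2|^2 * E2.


<E> = |c1|^2 * E1 + |c2|^2 * E2
= 0.486 * 3.72 + 0.514 * 9.12
= 1.8079 + 4.6877
= 6.4956 eV

6.4956


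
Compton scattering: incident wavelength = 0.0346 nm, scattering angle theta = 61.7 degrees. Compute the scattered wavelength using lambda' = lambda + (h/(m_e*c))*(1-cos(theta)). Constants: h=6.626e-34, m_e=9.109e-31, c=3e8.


Compton wavelength: h/(m_e*c) = 2.4247e-12 m
d_lambda = 2.4247e-12 * (1 - cos(61.7 deg))
= 2.4247e-12 * 0.525912
= 1.2752e-12 m = 0.001275 nm
lambda' = 0.0346 + 0.001275
= 0.035875 nm

0.035875


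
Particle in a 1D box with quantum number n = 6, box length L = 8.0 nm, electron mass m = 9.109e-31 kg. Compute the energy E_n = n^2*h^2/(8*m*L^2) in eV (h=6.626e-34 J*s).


E = n^2 * h^2 / (8 * m * L^2)
= 6^2 * (6.626e-34)^2 / (8 * 9.109e-31 * (8.0e-9)^2)
= 36 * 4.3904e-67 / (8 * 9.109e-31 * 6.4000e-17)
= 3.3889e-20 J
= 0.2115 eV

0.2115


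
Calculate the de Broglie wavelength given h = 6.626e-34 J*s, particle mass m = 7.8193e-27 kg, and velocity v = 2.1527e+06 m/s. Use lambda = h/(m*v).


lambda = h / (m * v)
= 6.626e-34 / (7.8193e-27 * 2.1527e+06)
= 6.626e-34 / 1.6833e-20
= 3.9364e-14 m

3.9364e-14


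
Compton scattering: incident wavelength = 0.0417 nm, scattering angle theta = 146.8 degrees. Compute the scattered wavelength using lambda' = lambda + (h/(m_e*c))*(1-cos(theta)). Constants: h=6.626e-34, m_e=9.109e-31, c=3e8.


Compton wavelength: h/(m_e*c) = 2.4247e-12 m
d_lambda = 2.4247e-12 * (1 - cos(146.8 deg))
= 2.4247e-12 * 1.836764
= 4.4536e-12 m = 0.004454 nm
lambda' = 0.0417 + 0.004454
= 0.046154 nm

0.046154


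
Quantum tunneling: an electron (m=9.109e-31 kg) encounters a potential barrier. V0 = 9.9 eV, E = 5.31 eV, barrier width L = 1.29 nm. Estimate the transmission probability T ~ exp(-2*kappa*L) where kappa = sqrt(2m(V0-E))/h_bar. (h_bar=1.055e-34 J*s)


V0 - E = 4.59 eV = 7.3532e-19 J
kappa = sqrt(2 * m * (V0-E)) / h_bar
= sqrt(2 * 9.109e-31 * 7.3532e-19) / 1.055e-34
= 1.0971e+10 /m
2*kappa*L = 2 * 1.0971e+10 * 1.29e-9
= 28.3045
T = exp(-28.3045) = 5.099413e-13

5.099413e-13


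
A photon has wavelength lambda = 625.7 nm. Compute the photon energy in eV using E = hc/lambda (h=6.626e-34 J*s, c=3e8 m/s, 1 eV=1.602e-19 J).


E = hc / lambda
= (6.626e-34)(3e8) / (625.7e-9)
= 1.9878e-25 / 6.2570e-07
= 3.1769e-19 J
Converting to eV: 3.1769e-19 / 1.602e-19
= 1.9831 eV

1.9831


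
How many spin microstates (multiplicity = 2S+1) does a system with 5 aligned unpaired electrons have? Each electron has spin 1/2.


Total spin S = N * (1/2) = 5 * 0.5 = 2.5
Spin multiplicity = 2S + 1
= 2 * 2.5 + 1
= 6

6


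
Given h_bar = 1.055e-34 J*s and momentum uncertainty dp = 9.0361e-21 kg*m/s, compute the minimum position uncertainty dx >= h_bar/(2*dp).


dx = h_bar / (2 * dp)
= 1.055e-34 / (2 * 9.0361e-21)
= 1.055e-34 / 1.8072e-20
= 5.8377e-15 m

5.8377e-15


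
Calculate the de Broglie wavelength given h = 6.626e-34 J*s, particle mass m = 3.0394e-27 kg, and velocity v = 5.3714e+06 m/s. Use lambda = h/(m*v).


lambda = h / (m * v)
= 6.626e-34 / (3.0394e-27 * 5.3714e+06)
= 6.626e-34 / 1.6326e-20
= 4.0586e-14 m

4.0586e-14


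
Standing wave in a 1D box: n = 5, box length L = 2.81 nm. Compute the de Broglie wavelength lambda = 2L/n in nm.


lambda = 2L / n
= 2 * 2.81 / 5
= 5.62 / 5
= 1.124 nm

1.124


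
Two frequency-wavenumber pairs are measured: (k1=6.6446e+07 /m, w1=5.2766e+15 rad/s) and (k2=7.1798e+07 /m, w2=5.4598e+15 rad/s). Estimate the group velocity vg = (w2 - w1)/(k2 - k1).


vg = (w2 - w1) / (k2 - k1)
= (5.4598e+15 - 5.2766e+15) / (7.1798e+07 - 6.6446e+07)
= 1.8320e+14 / 5.3520e+06
= 3.4230e+07 m/s

3.4230e+07


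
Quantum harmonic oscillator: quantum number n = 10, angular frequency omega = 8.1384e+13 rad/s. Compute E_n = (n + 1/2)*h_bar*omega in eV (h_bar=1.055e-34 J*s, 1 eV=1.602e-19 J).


E = (n + 1/2) * h_bar * omega
= (10 + 0.5) * 1.055e-34 * 8.1384e+13
= 10.5 * 8.5860e-21
= 9.0153e-20 J
= 0.5628 eV

0.5628


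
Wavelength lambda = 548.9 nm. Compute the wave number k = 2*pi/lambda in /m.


k = 2 * pi / lambda
= 6.2832 / (548.9e-9)
= 6.2832 / 5.4890e-07
= 1.1447e+07 /m

1.1447e+07


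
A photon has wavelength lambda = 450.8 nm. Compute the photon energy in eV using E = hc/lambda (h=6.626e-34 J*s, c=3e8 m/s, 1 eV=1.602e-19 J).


E = hc / lambda
= (6.626e-34)(3e8) / (450.8e-9)
= 1.9878e-25 / 4.5080e-07
= 4.4095e-19 J
Converting to eV: 4.4095e-19 / 1.602e-19
= 2.7525 eV

2.7525


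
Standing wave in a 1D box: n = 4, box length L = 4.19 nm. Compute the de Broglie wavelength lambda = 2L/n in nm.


lambda = 2L / n
= 2 * 4.19 / 4
= 8.38 / 4
= 2.095 nm

2.095


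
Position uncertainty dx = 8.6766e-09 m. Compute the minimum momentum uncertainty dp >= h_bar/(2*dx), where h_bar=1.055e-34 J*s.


dp = h_bar / (2 * dx)
= 1.055e-34 / (2 * 8.6766e-09)
= 1.055e-34 / 1.7353e-08
= 6.0796e-27 kg*m/s

6.0796e-27


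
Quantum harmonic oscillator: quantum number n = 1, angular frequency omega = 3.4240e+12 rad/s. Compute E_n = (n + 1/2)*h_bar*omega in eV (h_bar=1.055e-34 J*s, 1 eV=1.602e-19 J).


E = (n + 1/2) * h_bar * omega
= (1 + 0.5) * 1.055e-34 * 3.4240e+12
= 1.5 * 3.6123e-22
= 5.4185e-22 J
= 0.0034 eV

0.0034


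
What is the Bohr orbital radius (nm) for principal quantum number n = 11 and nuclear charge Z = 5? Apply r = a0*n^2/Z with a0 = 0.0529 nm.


r = a0 * n^2 / Z
= 0.0529 * 11^2 / 5
= 0.0529 * 121 / 5
= 1.2802 nm

1.2802


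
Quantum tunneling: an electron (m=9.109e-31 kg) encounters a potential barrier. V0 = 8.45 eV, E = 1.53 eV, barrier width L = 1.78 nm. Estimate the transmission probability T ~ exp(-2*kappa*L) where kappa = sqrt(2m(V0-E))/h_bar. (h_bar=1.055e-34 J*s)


V0 - E = 6.92 eV = 1.1086e-18 J
kappa = sqrt(2 * m * (V0-E)) / h_bar
= sqrt(2 * 9.109e-31 * 1.1086e-18) / 1.055e-34
= 1.3470e+10 /m
2*kappa*L = 2 * 1.3470e+10 * 1.78e-9
= 47.9548
T = exp(-47.9548) = 1.491042e-21

1.491042e-21


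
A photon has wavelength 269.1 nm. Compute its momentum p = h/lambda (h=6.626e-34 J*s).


p = h / lambda
= 6.626e-34 / (269.1e-9)
= 6.626e-34 / 2.6910e-07
= 2.4623e-27 kg*m/s

2.4623e-27


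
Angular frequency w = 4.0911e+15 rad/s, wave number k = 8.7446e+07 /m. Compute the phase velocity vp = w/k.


vp = w / k
= 4.0911e+15 / 8.7446e+07
= 4.6784e+07 m/s

4.6784e+07


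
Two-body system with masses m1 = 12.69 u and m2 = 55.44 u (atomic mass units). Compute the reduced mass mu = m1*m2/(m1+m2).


mu = m1 * m2 / (m1 + m2)
= 12.69 * 55.44 / (12.69 + 55.44)
= 703.5336 / 68.13
= 10.3263 u

10.3263


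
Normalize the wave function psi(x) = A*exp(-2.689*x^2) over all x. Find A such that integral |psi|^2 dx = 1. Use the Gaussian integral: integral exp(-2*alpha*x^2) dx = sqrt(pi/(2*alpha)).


integral |psi|^2 dx = A^2 * sqrt(pi/(2*alpha)) = 1
A^2 = sqrt(2*alpha/pi)
= sqrt(2 * 2.689 / pi)
= 1.308385
A = sqrt(1.308385)
= 1.1438

1.1438


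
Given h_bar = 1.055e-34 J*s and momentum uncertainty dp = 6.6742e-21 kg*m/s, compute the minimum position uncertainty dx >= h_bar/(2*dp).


dx = h_bar / (2 * dp)
= 1.055e-34 / (2 * 6.6742e-21)
= 1.055e-34 / 1.3348e-20
= 7.9036e-15 m

7.9036e-15


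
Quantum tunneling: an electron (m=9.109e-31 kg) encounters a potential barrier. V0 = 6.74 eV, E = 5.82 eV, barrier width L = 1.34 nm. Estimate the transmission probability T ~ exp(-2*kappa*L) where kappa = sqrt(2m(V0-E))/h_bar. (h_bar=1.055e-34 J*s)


V0 - E = 0.92 eV = 1.4738e-19 J
kappa = sqrt(2 * m * (V0-E)) / h_bar
= sqrt(2 * 9.109e-31 * 1.4738e-19) / 1.055e-34
= 4.9116e+09 /m
2*kappa*L = 2 * 4.9116e+09 * 1.34e-9
= 13.1631
T = exp(-13.1631) = 1.920183e-06

1.920183e-06


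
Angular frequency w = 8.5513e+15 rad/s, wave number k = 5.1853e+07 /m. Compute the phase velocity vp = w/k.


vp = w / k
= 8.5513e+15 / 5.1853e+07
= 1.6491e+08 m/s

1.6491e+08


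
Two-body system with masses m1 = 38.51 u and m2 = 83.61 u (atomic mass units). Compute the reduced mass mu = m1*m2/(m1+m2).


mu = m1 * m2 / (m1 + m2)
= 38.51 * 83.61 / (38.51 + 83.61)
= 3219.8211 / 122.12
= 26.366 u

26.366


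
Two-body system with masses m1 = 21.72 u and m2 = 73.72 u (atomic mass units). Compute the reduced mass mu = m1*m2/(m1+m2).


mu = m1 * m2 / (m1 + m2)
= 21.72 * 73.72 / (21.72 + 73.72)
= 1601.1984 / 95.44
= 16.777 u

16.777


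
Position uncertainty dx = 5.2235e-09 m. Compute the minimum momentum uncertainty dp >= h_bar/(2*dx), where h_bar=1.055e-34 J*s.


dp = h_bar / (2 * dx)
= 1.055e-34 / (2 * 5.2235e-09)
= 1.055e-34 / 1.0447e-08
= 1.0099e-26 kg*m/s

1.0099e-26


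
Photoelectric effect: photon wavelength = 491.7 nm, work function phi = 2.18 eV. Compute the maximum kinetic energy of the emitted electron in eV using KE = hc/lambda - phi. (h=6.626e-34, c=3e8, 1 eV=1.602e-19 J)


E_photon = hc / lambda
= (6.626e-34)(3e8) / (491.7e-9)
= 4.0427e-19 J
= 2.5235 eV
KE = E_photon - phi
= 2.5235 - 2.18
= 0.3435 eV

0.3435


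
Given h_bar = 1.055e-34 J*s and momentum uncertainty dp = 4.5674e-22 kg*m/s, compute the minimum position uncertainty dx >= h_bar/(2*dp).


dx = h_bar / (2 * dp)
= 1.055e-34 / (2 * 4.5674e-22)
= 1.055e-34 / 9.1348e-22
= 1.1549e-13 m

1.1549e-13


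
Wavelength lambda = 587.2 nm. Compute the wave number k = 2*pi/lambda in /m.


k = 2 * pi / lambda
= 6.2832 / (587.2e-9)
= 6.2832 / 5.8720e-07
= 1.0700e+07 /m

1.0700e+07


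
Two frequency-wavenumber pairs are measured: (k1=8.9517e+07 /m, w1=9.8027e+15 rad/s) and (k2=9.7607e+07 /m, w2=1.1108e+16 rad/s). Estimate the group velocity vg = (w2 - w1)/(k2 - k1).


vg = (w2 - w1) / (k2 - k1)
= (1.1108e+16 - 9.8027e+15) / (9.7607e+07 - 8.9517e+07)
= 1.3053e+15 / 8.0900e+06
= 1.6135e+08 m/s

1.6135e+08


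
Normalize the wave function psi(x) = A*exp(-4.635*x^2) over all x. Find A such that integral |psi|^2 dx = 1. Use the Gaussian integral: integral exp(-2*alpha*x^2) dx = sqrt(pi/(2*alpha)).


integral |psi|^2 dx = A^2 * sqrt(pi/(2*alpha)) = 1
A^2 = sqrt(2*alpha/pi)
= sqrt(2 * 4.635 / pi)
= 1.71777
A = sqrt(1.71777)
= 1.3106

1.3106


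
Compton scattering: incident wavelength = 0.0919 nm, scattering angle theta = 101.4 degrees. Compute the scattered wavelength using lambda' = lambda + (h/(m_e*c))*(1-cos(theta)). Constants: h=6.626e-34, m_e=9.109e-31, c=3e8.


Compton wavelength: h/(m_e*c) = 2.4247e-12 m
d_lambda = 2.4247e-12 * (1 - cos(101.4 deg))
= 2.4247e-12 * 1.197657
= 2.9040e-12 m = 0.002904 nm
lambda' = 0.0919 + 0.002904
= 0.094804 nm

0.094804


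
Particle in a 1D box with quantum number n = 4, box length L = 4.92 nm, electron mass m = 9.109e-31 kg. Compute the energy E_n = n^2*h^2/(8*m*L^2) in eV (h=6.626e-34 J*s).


E = n^2 * h^2 / (8 * m * L^2)
= 4^2 * (6.626e-34)^2 / (8 * 9.109e-31 * (4.92e-9)^2)
= 16 * 4.3904e-67 / (8 * 9.109e-31 * 2.4206e-17)
= 3.9823e-20 J
= 0.2486 eV

0.2486


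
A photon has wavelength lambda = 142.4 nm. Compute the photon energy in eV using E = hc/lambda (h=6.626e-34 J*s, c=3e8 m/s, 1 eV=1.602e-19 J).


E = hc / lambda
= (6.626e-34)(3e8) / (142.4e-9)
= 1.9878e-25 / 1.4240e-07
= 1.3959e-18 J
Converting to eV: 1.3959e-18 / 1.602e-19
= 8.7137 eV

8.7137


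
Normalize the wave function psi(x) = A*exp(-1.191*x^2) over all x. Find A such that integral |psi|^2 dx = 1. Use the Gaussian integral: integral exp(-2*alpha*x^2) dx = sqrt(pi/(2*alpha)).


integral |psi|^2 dx = A^2 * sqrt(pi/(2*alpha)) = 1
A^2 = sqrt(2*alpha/pi)
= sqrt(2 * 1.191 / pi)
= 0.870755
A = sqrt(0.870755)
= 0.9331

0.9331


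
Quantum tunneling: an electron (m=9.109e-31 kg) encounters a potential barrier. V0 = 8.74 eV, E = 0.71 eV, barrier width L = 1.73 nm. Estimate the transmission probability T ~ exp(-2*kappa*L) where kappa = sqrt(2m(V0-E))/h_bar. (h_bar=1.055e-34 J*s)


V0 - E = 8.03 eV = 1.2864e-18 J
kappa = sqrt(2 * m * (V0-E)) / h_bar
= sqrt(2 * 9.109e-31 * 1.2864e-18) / 1.055e-34
= 1.4511e+10 /m
2*kappa*L = 2 * 1.4511e+10 * 1.73e-9
= 50.2069
T = exp(-50.2069) = 1.568339e-22

1.568339e-22


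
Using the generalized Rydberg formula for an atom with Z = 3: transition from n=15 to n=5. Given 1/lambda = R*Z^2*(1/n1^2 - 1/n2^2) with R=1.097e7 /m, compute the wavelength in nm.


1/lambda = R * Z^2 * (1/n1^2 - 1/n2^2)
= 1.097e7 * 3^2 * (1/5^2 - 1/15^2)
= 1.097e7 * 9 * (0.04 - 0.004444)
= 3.5104e+06 /m
lambda = 1 / 3.5104e+06
= 284.8678 nm

284.8678


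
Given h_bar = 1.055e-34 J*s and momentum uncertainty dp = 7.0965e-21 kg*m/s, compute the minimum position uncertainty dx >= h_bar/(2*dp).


dx = h_bar / (2 * dp)
= 1.055e-34 / (2 * 7.0965e-21)
= 1.055e-34 / 1.4193e-20
= 7.4332e-15 m

7.4332e-15


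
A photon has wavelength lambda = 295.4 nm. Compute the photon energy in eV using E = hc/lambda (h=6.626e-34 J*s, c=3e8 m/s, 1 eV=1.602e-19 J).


E = hc / lambda
= (6.626e-34)(3e8) / (295.4e-9)
= 1.9878e-25 / 2.9540e-07
= 6.7292e-19 J
Converting to eV: 6.7292e-19 / 1.602e-19
= 4.2005 eV

4.2005


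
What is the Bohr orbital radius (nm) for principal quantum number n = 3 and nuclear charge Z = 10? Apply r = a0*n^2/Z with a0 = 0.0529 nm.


r = a0 * n^2 / Z
= 0.0529 * 3^2 / 10
= 0.0529 * 9 / 10
= 0.0476 nm

0.0476


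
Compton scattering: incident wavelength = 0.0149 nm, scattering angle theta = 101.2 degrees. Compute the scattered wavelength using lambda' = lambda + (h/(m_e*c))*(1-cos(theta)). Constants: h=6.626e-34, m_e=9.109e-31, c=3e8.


Compton wavelength: h/(m_e*c) = 2.4247e-12 m
d_lambda = 2.4247e-12 * (1 - cos(101.2 deg))
= 2.4247e-12 * 1.194234
= 2.8957e-12 m = 0.002896 nm
lambda' = 0.0149 + 0.002896
= 0.017796 nm

0.017796


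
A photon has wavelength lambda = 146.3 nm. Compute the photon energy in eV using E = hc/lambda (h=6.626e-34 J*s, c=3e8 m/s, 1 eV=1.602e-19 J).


E = hc / lambda
= (6.626e-34)(3e8) / (146.3e-9)
= 1.9878e-25 / 1.4630e-07
= 1.3587e-18 J
Converting to eV: 1.3587e-18 / 1.602e-19
= 8.4814 eV

8.4814


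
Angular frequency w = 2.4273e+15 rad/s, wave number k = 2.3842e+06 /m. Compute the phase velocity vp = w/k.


vp = w / k
= 2.4273e+15 / 2.3842e+06
= 1.0181e+09 m/s

1.0181e+09


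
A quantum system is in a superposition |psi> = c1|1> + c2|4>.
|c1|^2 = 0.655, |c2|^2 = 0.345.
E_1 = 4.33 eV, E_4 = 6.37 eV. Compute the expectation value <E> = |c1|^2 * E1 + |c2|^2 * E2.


<E> = |c1|^2 * E1 + |c2|^2 * E2
= 0.655 * 4.33 + 0.345 * 6.37
= 2.8361 + 2.1976
= 5.0338 eV

5.0338


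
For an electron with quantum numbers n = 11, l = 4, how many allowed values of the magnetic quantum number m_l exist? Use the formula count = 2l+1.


m_l ranges from -l to +l in integer steps
So m_l goes from -4 to +4
Count = 2l + 1 = 2*4 + 1
= 9

9


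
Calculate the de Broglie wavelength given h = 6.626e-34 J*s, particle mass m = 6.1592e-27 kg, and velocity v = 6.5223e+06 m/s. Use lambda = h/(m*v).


lambda = h / (m * v)
= 6.626e-34 / (6.1592e-27 * 6.5223e+06)
= 6.626e-34 / 4.0172e-20
= 1.6494e-14 m

1.6494e-14


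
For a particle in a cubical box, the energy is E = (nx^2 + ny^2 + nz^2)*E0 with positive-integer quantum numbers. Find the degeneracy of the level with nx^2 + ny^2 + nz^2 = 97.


Enumerate all (nx, ny, nz) with nx^2 + ny^2 + nz^2 = 97:
(5,6,6)
(6,5,6)
(6,6,5)
Total degeneracy = 3

3


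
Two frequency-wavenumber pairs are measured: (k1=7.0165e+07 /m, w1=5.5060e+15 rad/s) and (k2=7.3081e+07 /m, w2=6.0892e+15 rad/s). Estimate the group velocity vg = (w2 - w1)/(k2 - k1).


vg = (w2 - w1) / (k2 - k1)
= (6.0892e+15 - 5.5060e+15) / (7.3081e+07 - 7.0165e+07)
= 5.8320e+14 / 2.9160e+06
= 2.0000e+08 m/s

2.0000e+08


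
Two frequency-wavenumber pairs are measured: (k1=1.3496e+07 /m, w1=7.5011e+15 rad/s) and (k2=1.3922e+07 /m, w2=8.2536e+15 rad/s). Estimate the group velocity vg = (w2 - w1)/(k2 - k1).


vg = (w2 - w1) / (k2 - k1)
= (8.2536e+15 - 7.5011e+15) / (1.3922e+07 - 1.3496e+07)
= 7.5250e+14 / 4.2600e+05
= 1.7664e+09 m/s

1.7664e+09


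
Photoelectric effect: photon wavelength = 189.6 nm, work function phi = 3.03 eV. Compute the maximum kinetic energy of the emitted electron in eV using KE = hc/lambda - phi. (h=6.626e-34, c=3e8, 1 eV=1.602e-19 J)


E_photon = hc / lambda
= (6.626e-34)(3e8) / (189.6e-9)
= 1.0484e-18 J
= 6.5444 eV
KE = E_photon - phi
= 6.5444 - 3.03
= 3.5144 eV

3.5144


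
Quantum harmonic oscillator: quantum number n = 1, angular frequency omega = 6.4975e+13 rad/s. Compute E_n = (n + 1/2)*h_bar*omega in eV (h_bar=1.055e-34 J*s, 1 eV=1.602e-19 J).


E = (n + 1/2) * h_bar * omega
= (1 + 0.5) * 1.055e-34 * 6.4975e+13
= 1.5 * 6.8549e-21
= 1.0282e-20 J
= 0.0642 eV

0.0642


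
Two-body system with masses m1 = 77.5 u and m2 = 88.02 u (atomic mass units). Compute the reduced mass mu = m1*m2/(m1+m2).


mu = m1 * m2 / (m1 + m2)
= 77.5 * 88.02 / (77.5 + 88.02)
= 6821.55 / 165.52
= 41.2128 u

41.2128


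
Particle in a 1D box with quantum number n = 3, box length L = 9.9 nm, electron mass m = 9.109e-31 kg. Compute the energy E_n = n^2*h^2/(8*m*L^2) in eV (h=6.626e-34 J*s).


E = n^2 * h^2 / (8 * m * L^2)
= 3^2 * (6.626e-34)^2 / (8 * 9.109e-31 * (9.9e-9)^2)
= 9 * 4.3904e-67 / (8 * 9.109e-31 * 9.8010e-17)
= 5.5324e-21 J
= 0.0345 eV

0.0345


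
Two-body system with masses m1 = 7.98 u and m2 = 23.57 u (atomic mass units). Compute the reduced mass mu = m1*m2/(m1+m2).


mu = m1 * m2 / (m1 + m2)
= 7.98 * 23.57 / (7.98 + 23.57)
= 188.0886 / 31.55
= 5.9616 u

5.9616


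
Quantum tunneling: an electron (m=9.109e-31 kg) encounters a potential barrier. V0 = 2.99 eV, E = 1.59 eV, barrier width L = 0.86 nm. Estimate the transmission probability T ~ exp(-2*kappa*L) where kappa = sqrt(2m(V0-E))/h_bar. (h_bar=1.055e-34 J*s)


V0 - E = 1.4 eV = 2.2428e-19 J
kappa = sqrt(2 * m * (V0-E)) / h_bar
= sqrt(2 * 9.109e-31 * 2.2428e-19) / 1.055e-34
= 6.0589e+09 /m
2*kappa*L = 2 * 6.0589e+09 * 0.86e-9
= 10.4213
T = exp(-10.4213) = 2.979133e-05

2.979133e-05


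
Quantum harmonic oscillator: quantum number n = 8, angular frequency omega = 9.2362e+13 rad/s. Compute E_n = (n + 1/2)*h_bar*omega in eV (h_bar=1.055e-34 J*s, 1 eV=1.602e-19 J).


E = (n + 1/2) * h_bar * omega
= (8 + 0.5) * 1.055e-34 * 9.2362e+13
= 8.5 * 9.7442e-21
= 8.2826e-20 J
= 0.517 eV

0.517


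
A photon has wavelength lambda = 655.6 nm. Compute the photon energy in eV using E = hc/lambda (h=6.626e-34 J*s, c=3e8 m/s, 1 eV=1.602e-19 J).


E = hc / lambda
= (6.626e-34)(3e8) / (655.6e-9)
= 1.9878e-25 / 6.5560e-07
= 3.0320e-19 J
Converting to eV: 3.0320e-19 / 1.602e-19
= 1.8927 eV

1.8927


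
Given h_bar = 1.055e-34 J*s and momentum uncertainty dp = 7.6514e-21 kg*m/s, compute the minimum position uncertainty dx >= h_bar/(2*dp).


dx = h_bar / (2 * dp)
= 1.055e-34 / (2 * 7.6514e-21)
= 1.055e-34 / 1.5303e-20
= 6.8942e-15 m

6.8942e-15


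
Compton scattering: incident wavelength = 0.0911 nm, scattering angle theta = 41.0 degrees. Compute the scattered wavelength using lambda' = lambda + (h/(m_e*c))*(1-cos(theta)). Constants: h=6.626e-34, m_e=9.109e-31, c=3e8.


Compton wavelength: h/(m_e*c) = 2.4247e-12 m
d_lambda = 2.4247e-12 * (1 - cos(41.0 deg))
= 2.4247e-12 * 0.24529
= 5.9476e-13 m = 0.000595 nm
lambda' = 0.0911 + 0.000595
= 0.091695 nm

0.091695


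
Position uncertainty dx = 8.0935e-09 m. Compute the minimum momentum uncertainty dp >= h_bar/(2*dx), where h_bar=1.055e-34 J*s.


dp = h_bar / (2 * dx)
= 1.055e-34 / (2 * 8.0935e-09)
= 1.055e-34 / 1.6187e-08
= 6.5176e-27 kg*m/s

6.5176e-27


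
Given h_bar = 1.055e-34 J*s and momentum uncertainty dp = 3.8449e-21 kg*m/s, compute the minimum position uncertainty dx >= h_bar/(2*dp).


dx = h_bar / (2 * dp)
= 1.055e-34 / (2 * 3.8449e-21)
= 1.055e-34 / 7.6898e-21
= 1.3719e-14 m

1.3719e-14


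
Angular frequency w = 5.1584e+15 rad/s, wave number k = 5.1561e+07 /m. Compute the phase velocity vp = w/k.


vp = w / k
= 5.1584e+15 / 5.1561e+07
= 1.0004e+08 m/s

1.0004e+08


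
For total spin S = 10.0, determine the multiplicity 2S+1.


Spin multiplicity = 2S + 1
= 2 * 10.0 + 1
= 20.0 + 1
= 21

21


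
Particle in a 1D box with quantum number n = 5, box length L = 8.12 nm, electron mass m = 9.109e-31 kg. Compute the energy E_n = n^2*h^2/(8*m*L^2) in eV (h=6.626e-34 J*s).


E = n^2 * h^2 / (8 * m * L^2)
= 5^2 * (6.626e-34)^2 / (8 * 9.109e-31 * (8.12e-9)^2)
= 25 * 4.3904e-67 / (8 * 9.109e-31 * 6.5934e-17)
= 2.2844e-20 J
= 0.1426 eV

0.1426


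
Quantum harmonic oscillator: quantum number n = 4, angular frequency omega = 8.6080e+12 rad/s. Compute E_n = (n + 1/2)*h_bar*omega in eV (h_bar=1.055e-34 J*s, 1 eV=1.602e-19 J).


E = (n + 1/2) * h_bar * omega
= (4 + 0.5) * 1.055e-34 * 8.6080e+12
= 4.5 * 9.0814e-22
= 4.0866e-21 J
= 0.0255 eV

0.0255


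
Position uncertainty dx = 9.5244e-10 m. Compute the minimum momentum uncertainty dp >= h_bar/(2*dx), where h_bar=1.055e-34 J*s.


dp = h_bar / (2 * dx)
= 1.055e-34 / (2 * 9.5244e-10)
= 1.055e-34 / 1.9049e-09
= 5.5384e-26 kg*m/s

5.5384e-26


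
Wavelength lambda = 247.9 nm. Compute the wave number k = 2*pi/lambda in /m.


k = 2 * pi / lambda
= 6.2832 / (247.9e-9)
= 6.2832 / 2.4790e-07
= 2.5346e+07 /m

2.5346e+07


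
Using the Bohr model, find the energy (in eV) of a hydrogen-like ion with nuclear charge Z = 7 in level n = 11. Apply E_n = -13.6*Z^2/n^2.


E_n = -13.6 * Z^2 / n^2
= -13.6 * 7^2 / 11^2
= -13.6 * 49 / 121
= -5.5074 eV

-5.5074


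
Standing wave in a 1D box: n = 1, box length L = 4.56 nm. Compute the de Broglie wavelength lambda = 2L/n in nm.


lambda = 2L / n
= 2 * 4.56 / 1
= 9.12 / 1
= 9.12 nm

9.12


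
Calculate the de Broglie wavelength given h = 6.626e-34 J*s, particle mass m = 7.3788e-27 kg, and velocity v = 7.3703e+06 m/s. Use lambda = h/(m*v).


lambda = h / (m * v)
= 6.626e-34 / (7.3788e-27 * 7.3703e+06)
= 6.626e-34 / 5.4384e-20
= 1.2184e-14 m

1.2184e-14


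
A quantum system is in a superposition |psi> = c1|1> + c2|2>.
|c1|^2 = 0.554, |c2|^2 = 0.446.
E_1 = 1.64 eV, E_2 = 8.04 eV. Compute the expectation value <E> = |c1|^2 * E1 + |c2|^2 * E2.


<E> = |c1|^2 * E1 + |c2|^2 * E2
= 0.554 * 1.64 + 0.446 * 8.04
= 0.9086 + 3.5858
= 4.4944 eV

4.4944


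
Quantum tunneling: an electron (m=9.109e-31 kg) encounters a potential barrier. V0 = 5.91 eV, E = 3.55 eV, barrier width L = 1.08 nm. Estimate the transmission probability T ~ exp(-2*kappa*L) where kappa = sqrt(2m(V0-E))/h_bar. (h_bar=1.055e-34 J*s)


V0 - E = 2.36 eV = 3.7807e-19 J
kappa = sqrt(2 * m * (V0-E)) / h_bar
= sqrt(2 * 9.109e-31 * 3.7807e-19) / 1.055e-34
= 7.8666e+09 /m
2*kappa*L = 2 * 7.8666e+09 * 1.08e-9
= 16.9918
T = exp(-16.9918) = 4.174105e-08

4.174105e-08


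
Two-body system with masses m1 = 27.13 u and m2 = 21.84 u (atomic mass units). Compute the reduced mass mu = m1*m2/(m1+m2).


mu = m1 * m2 / (m1 + m2)
= 27.13 * 21.84 / (27.13 + 21.84)
= 592.5192 / 48.97
= 12.0996 u

12.0996


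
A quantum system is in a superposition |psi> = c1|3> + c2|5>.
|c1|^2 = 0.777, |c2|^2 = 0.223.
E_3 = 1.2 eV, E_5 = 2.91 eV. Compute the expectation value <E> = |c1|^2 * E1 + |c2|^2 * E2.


<E> = |c1|^2 * E1 + |c2|^2 * E2
= 0.777 * 1.2 + 0.223 * 2.91
= 0.9324 + 0.6489
= 1.5813 eV

1.5813


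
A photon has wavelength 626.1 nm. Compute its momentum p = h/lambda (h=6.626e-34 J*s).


p = h / lambda
= 6.626e-34 / (626.1e-9)
= 6.626e-34 / 6.2610e-07
= 1.0583e-27 kg*m/s

1.0583e-27


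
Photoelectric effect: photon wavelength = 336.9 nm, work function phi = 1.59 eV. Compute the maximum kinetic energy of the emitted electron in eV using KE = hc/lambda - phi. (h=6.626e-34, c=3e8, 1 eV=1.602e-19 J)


E_photon = hc / lambda
= (6.626e-34)(3e8) / (336.9e-9)
= 5.9003e-19 J
= 3.6831 eV
KE = E_photon - phi
= 3.6831 - 1.59
= 2.0931 eV

2.0931


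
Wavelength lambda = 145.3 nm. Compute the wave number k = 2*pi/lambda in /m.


k = 2 * pi / lambda
= 6.2832 / (145.3e-9)
= 6.2832 / 1.4530e-07
= 4.3243e+07 /m

4.3243e+07


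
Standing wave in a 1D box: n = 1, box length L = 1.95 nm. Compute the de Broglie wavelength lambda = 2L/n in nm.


lambda = 2L / n
= 2 * 1.95 / 1
= 3.9 / 1
= 3.9 nm

3.9


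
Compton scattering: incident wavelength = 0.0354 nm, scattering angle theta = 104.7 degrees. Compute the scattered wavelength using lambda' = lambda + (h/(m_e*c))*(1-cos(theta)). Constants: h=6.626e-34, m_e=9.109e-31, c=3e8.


Compton wavelength: h/(m_e*c) = 2.4247e-12 m
d_lambda = 2.4247e-12 * (1 - cos(104.7 deg))
= 2.4247e-12 * 1.253758
= 3.0400e-12 m = 0.00304 nm
lambda' = 0.0354 + 0.00304
= 0.03844 nm

0.03844


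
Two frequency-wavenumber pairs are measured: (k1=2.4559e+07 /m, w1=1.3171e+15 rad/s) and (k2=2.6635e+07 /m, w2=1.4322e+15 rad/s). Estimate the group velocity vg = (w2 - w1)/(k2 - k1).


vg = (w2 - w1) / (k2 - k1)
= (1.4322e+15 - 1.3171e+15) / (2.6635e+07 - 2.4559e+07)
= 1.1510e+14 / 2.0760e+06
= 5.5443e+07 m/s

5.5443e+07


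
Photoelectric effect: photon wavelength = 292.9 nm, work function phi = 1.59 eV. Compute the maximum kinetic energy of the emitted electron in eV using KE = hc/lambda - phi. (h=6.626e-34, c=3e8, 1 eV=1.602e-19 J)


E_photon = hc / lambda
= (6.626e-34)(3e8) / (292.9e-9)
= 6.7866e-19 J
= 4.2363 eV
KE = E_photon - phi
= 4.2363 - 1.59
= 2.6463 eV

2.6463


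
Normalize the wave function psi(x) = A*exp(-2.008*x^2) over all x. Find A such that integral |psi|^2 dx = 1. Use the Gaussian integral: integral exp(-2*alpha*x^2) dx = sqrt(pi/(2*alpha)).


integral |psi|^2 dx = A^2 * sqrt(pi/(2*alpha)) = 1
A^2 = sqrt(2*alpha/pi)
= sqrt(2 * 2.008 / pi)
= 1.130634
A = sqrt(1.130634)
= 1.0633

1.0633


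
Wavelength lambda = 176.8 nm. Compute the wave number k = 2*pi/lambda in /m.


k = 2 * pi / lambda
= 6.2832 / (176.8e-9)
= 6.2832 / 1.7680e-07
= 3.5538e+07 /m

3.5538e+07


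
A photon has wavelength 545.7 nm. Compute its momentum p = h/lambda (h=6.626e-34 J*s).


p = h / lambda
= 6.626e-34 / (545.7e-9)
= 6.626e-34 / 5.4570e-07
= 1.2142e-27 kg*m/s

1.2142e-27


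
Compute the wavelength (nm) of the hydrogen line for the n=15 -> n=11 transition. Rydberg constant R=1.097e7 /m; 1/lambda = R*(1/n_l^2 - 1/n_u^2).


1/lambda = R * (1/n_l^2 - 1/n_u^2)
= 1.097e7 * (1/11^2 - 1/15^2)
= 1.097e7 * (0.008264 - 0.004444)
= 1.097e7 * 0.00382
= 4.1906e+04 /m
lambda = 1 / 4.1906e+04 = 23863.1583 nm

23863.1583


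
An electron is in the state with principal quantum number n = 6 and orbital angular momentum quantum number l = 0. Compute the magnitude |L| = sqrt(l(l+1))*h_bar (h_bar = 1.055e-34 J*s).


L = sqrt(l*(l+1)) * h_bar
= sqrt(0 * 1) * 1.055e-34
= sqrt(0) * 1.055e-34
= 0.0 * 1.055e-34
= 0.0000e+00 J*s

0.0000e+00


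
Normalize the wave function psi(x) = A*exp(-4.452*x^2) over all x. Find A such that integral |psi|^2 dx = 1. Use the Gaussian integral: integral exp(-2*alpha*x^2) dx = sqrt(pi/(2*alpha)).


integral |psi|^2 dx = A^2 * sqrt(pi/(2*alpha)) = 1
A^2 = sqrt(2*alpha/pi)
= sqrt(2 * 4.452 / pi)
= 1.683518
A = sqrt(1.683518)
= 1.2975

1.2975


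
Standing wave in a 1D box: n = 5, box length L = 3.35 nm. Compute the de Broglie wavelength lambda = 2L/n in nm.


lambda = 2L / n
= 2 * 3.35 / 5
= 6.7 / 5
= 1.34 nm

1.34


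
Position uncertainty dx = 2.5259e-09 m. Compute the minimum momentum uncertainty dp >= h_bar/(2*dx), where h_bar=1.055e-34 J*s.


dp = h_bar / (2 * dx)
= 1.055e-34 / (2 * 2.5259e-09)
= 1.055e-34 / 5.0518e-09
= 2.0884e-26 kg*m/s

2.0884e-26


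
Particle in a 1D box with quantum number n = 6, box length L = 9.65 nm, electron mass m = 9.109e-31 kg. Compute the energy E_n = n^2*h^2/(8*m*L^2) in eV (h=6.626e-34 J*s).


E = n^2 * h^2 / (8 * m * L^2)
= 6^2 * (6.626e-34)^2 / (8 * 9.109e-31 * (9.65e-9)^2)
= 36 * 4.3904e-67 / (8 * 9.109e-31 * 9.3123e-17)
= 2.3291e-20 J
= 0.1454 eV

0.1454


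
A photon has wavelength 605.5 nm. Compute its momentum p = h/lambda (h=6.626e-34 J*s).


p = h / lambda
= 6.626e-34 / (605.5e-9)
= 6.626e-34 / 6.0550e-07
= 1.0943e-27 kg*m/s

1.0943e-27


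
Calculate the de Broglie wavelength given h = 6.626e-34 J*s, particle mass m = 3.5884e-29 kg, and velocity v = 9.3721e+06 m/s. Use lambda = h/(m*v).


lambda = h / (m * v)
= 6.626e-34 / (3.5884e-29 * 9.3721e+06)
= 6.626e-34 / 3.3631e-22
= 1.9702e-12 m

1.9702e-12


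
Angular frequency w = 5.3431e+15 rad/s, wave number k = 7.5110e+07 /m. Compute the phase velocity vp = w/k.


vp = w / k
= 5.3431e+15 / 7.5110e+07
= 7.1137e+07 m/s

7.1137e+07


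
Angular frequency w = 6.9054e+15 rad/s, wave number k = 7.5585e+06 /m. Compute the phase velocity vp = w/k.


vp = w / k
= 6.9054e+15 / 7.5585e+06
= 9.1359e+08 m/s

9.1359e+08


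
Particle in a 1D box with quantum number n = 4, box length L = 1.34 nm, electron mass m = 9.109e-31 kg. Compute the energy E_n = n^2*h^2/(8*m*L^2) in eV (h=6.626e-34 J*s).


E = n^2 * h^2 / (8 * m * L^2)
= 4^2 * (6.626e-34)^2 / (8 * 9.109e-31 * (1.34e-9)^2)
= 16 * 4.3904e-67 / (8 * 9.109e-31 * 1.7956e-18)
= 5.3685e-19 J
= 3.3511 eV

3.3511


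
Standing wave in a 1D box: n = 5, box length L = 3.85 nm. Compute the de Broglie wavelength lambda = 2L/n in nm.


lambda = 2L / n
= 2 * 3.85 / 5
= 7.7 / 5
= 1.54 nm

1.54


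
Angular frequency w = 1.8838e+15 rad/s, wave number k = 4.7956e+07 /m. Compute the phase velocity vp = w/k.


vp = w / k
= 1.8838e+15 / 4.7956e+07
= 3.9282e+07 m/s

3.9282e+07


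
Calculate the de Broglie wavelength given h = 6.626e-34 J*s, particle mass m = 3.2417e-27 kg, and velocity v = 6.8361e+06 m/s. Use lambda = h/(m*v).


lambda = h / (m * v)
= 6.626e-34 / (3.2417e-27 * 6.8361e+06)
= 6.626e-34 / 2.2161e-20
= 2.9900e-14 m

2.9900e-14


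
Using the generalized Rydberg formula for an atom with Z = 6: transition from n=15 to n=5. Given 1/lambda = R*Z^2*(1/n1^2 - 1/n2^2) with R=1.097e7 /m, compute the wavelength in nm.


1/lambda = R * Z^2 * (1/n1^2 - 1/n2^2)
= 1.097e7 * 6^2 * (1/5^2 - 1/15^2)
= 1.097e7 * 36 * (0.04 - 0.004444)
= 1.4042e+07 /m
lambda = 1 / 1.4042e+07
= 71.217 nm

71.217


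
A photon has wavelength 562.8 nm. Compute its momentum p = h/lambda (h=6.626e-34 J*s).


p = h / lambda
= 6.626e-34 / (562.8e-9)
= 6.626e-34 / 5.6280e-07
= 1.1773e-27 kg*m/s

1.1773e-27


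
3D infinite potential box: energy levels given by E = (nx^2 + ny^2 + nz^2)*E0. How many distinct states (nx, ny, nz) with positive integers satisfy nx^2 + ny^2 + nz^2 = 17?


Enumerate all (nx, ny, nz) with nx^2 + ny^2 + nz^2 = 17:
(2,2,3)
(2,3,2)
(3,2,2)
Total degeneracy = 3

3
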